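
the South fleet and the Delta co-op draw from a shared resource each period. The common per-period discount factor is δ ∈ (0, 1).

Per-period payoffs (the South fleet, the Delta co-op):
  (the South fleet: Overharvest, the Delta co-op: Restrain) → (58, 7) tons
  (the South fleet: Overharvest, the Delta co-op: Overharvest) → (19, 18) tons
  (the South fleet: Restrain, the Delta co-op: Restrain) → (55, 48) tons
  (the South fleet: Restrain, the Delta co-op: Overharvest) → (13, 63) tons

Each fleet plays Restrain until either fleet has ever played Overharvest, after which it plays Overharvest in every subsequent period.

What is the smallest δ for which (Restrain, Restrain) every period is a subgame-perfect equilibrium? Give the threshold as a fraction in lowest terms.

For the South fleet: deviation gain 58−55 = 3, per-period punishment loss 55−19 = 36. IC gives δ ≥ 3/39 = 1/13.
For the Delta co-op: gain 15, loss 30 per period, so δ ≥ 15/45 = 1/3.
The tighter constraint is the Delta co-op's, so cooperation needs δ ≥ 1/3.

1/3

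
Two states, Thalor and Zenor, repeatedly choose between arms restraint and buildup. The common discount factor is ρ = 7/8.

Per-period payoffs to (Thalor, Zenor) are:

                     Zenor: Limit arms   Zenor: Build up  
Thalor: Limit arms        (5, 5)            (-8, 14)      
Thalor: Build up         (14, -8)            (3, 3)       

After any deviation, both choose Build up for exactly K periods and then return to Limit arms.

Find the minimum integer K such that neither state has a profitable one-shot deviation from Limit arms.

8

No profitable deviation requires (5−3)(ρ+…+ρ^K) ≥ 14−5, i.e. ρ+…+ρ^K ≥ 9/2 ≈ 4.5000.
With ρ = 7/8, the partial sums are K=1: 0.8750, K=2: 1.6406, …, K=6: 3.8584, K=7: 4.2511, K=8: 4.5947.
K = 8 is the first length at which the sum reaches 4.5000.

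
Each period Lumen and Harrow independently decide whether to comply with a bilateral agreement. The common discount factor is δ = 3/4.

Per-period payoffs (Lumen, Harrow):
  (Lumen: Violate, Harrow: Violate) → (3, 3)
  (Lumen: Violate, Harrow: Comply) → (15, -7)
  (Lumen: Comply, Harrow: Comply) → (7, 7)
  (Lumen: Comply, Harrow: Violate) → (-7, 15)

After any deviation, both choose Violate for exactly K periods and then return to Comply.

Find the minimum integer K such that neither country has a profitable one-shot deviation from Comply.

IC: δ(1−δ^K)/(1−δ) ≥ (15−7)/(7−3) = 2.
With δ = 3/4: need 1 − δ^K ≥ 2·(1−3/4)/(3/4), i.e. δ^K ≤ 0.3333.
Since (3/4)^3 = 0.4219 and (3/4)^4 = 0.3164, the smallest such K is 4.

4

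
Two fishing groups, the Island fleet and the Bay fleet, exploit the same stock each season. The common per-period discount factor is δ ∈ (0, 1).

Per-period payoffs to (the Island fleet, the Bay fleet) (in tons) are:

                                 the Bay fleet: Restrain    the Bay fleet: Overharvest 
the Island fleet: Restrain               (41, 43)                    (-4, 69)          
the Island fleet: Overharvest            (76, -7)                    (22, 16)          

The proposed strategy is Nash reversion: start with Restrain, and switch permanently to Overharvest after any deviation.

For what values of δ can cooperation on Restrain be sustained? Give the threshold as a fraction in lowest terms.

35/54

the Island fleet's threshold: (76−41)/(76−22) = 35/54.
the Bay fleet's threshold: (69−43)/(69−16) = 26/53.
35/54 > 26/53, so the Island fleet binds and δ* = 35/54.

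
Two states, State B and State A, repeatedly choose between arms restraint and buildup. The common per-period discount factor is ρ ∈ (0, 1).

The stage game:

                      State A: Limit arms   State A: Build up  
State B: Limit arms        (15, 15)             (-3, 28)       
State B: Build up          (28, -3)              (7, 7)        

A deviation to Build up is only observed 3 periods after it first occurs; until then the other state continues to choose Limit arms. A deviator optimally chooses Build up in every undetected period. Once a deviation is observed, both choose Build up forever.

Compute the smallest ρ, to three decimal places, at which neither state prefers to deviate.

The best deviation is to choose Build up for all 3 undetected periods, earning 28 each, then 7 forever once detected.
Deviation value: 28(1−ρ^3)/(1−ρ) + 7ρ^3/(1−ρ); cooperation value: 15/(1−ρ).
IC: 15 ≥ 28(1−ρ^3) + 7ρ^3 = 28 − 21ρ^3.
So ρ^3 ≥ 13/21, giving ρ ≥ (13/21)^(1/3) ≈ 0.852.

0.852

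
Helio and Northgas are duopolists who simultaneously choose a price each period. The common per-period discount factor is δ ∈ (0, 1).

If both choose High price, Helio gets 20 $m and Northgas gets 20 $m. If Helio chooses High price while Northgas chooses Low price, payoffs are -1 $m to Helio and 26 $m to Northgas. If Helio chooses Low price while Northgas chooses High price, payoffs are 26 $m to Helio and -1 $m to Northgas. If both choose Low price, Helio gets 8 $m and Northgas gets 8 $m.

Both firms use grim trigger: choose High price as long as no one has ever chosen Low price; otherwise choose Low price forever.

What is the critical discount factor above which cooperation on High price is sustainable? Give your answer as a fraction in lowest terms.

Under grim trigger the critical discount factor is (T−C)/(T−P) with T = 26, C = 20, P = 8.
δ* = (26−20)/(26−8) = 6/18 = 1/3.

1/3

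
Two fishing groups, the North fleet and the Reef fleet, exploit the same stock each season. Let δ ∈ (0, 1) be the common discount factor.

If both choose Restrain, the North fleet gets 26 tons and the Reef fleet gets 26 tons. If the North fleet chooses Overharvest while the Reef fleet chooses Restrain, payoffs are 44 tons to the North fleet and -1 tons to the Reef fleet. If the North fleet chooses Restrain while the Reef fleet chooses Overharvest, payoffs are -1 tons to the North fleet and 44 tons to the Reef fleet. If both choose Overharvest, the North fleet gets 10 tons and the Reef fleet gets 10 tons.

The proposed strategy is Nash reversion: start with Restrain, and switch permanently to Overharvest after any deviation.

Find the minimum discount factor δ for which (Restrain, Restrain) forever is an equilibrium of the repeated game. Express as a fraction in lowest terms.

One-period gain from deviating is 44 − 26 = 18. The loss is 26 − 10 = 16 in every subsequent period, with present value 16·δ/(1−δ).
Deviation is unprofitable when 16·δ/(1−δ) ≥ 18, i.e. δ/(1−δ) ≥ 9/8.
Equivalently δ ≥ 18/(18+16) = 9/17.

9/17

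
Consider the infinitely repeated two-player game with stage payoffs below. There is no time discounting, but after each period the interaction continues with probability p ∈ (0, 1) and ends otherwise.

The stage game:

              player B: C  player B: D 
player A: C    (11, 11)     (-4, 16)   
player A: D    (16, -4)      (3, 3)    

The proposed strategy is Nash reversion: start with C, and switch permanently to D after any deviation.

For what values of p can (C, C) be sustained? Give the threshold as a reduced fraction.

Expected cooperation value is 11 + p·11 + p²·11 + … = 11/(1−p); deviation gives 16 + p·3/(1−p).
11 ≥ 16(1−p) + 3p ⇒ 13p ≥ 5 ⇒ p ≥ 5/13.

5/13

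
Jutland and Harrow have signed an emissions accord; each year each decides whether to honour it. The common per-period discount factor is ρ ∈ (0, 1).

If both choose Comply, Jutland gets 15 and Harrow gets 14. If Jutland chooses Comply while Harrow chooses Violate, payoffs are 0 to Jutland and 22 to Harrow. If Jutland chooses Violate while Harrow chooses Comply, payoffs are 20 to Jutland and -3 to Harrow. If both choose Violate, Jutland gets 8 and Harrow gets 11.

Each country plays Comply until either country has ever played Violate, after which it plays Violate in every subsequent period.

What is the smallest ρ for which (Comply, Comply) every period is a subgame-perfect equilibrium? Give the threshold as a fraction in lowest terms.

8/11

Jutland: cooperation gives 15 each period; deviation gives 20 once then 8 forever.
  15/(1−ρ) ≥ 20 + 8ρ/(1−ρ) ⇒ ρ ≥ 5/12.
Harrow: cooperation gives 14 each period; deviation gives 22 once then 11 forever.
  ρ ≥ 8/11.
Both must hold, so the binding constraint is Harrow's: ρ ≥ 8/11.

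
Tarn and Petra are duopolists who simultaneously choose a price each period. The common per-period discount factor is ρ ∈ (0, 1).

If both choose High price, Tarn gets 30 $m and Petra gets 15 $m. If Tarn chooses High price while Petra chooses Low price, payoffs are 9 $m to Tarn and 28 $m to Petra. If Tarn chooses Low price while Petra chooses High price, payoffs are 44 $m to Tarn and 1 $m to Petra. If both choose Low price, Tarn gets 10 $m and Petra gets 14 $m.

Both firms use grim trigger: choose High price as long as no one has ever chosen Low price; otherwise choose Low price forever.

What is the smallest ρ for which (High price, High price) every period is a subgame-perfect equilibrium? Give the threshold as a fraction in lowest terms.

For Tarn: deviation gain 44−30 = 14, per-period punishment loss 30−10 = 20. IC gives ρ ≥ 14/34 = 7/17.
For Petra: gain 13, loss 1 per period, so ρ ≥ 13/14.
The tighter constraint is Petra's, so cooperation needs ρ ≥ 13/14.

13/14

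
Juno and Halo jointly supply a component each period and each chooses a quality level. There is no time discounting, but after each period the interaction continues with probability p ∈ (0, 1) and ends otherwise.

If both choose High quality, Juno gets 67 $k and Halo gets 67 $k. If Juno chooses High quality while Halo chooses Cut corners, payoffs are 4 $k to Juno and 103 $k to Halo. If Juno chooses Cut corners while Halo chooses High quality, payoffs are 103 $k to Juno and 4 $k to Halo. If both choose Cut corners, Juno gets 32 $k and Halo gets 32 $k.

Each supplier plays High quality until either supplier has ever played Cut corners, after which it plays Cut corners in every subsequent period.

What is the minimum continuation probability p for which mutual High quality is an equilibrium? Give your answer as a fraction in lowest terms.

With no time discounting, the continuation probability p plays the role of the discount factor.
Grim-trigger IC: 67/(1−p) ≥ 103 + 32p/(1−p) ⇒ p ≥ (103−67)/(103−32) = 36/71.

36/71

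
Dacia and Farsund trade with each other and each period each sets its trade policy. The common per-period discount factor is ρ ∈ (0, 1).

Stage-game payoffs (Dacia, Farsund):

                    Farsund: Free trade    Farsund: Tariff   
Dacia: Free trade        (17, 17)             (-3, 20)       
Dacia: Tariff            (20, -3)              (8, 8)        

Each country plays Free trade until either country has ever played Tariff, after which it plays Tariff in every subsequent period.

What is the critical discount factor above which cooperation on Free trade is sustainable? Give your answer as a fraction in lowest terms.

1/4

One-period gain from deviating is 20 − 17 = 3. The loss is 17 − 8 = 9 in every subsequent period, with present value 9·ρ/(1−ρ).
Deviation is unprofitable when 9·ρ/(1−ρ) ≥ 3, i.e. ρ/(1−ρ) ≥ 1/3.
Equivalently ρ ≥ 3/(3+9) = 1/4.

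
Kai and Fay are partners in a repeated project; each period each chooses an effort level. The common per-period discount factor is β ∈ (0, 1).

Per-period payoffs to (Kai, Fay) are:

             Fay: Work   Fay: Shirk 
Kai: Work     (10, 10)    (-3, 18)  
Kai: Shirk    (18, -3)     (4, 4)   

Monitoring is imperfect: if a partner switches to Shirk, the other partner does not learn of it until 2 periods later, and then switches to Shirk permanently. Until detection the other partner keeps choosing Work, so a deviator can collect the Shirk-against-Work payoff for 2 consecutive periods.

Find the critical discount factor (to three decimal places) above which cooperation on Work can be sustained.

0.756

The best deviation is to choose Shirk for all 2 undetected periods, earning 18 each, then 4 forever once detected.
Deviation value: 18(1−β^2)/(1−β) + 4β^2/(1−β); cooperation value: 10/(1−β).
IC: 10 ≥ 18(1−β^2) + 4β^2 = 18 − 14β^2.
So β^2 ≥ 8/14 = 4/7, giving β ≥ (4/7)^(1/2) ≈ 0.756.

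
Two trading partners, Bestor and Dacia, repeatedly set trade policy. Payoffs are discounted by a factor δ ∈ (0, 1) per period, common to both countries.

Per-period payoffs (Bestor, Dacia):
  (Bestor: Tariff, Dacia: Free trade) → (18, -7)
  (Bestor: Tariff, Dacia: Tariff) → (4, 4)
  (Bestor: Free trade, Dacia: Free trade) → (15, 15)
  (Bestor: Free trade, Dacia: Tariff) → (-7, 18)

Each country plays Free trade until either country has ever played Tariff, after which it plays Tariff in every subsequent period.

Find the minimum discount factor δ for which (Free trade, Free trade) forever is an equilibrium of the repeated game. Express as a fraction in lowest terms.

Under grim trigger the critical discount factor is (T−C)/(T−P) with T = 18, C = 15, P = 4.
δ* = (18−15)/(18−4) = 3/14.

3/14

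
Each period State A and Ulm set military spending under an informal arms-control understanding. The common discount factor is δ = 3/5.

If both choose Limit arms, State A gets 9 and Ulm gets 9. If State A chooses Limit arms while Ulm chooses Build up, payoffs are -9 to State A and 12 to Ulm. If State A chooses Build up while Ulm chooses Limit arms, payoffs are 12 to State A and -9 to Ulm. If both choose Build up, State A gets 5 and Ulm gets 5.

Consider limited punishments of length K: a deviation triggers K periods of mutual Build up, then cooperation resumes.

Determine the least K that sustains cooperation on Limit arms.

2

IC: δ(1−δ^K)/(1−δ) ≥ (12−9)/(9−5) = 3/4.
With δ = 3/5: need 1 − δ^K ≥ 3/4·(1−3/5)/(3/5), i.e. δ^K ≤ 0.5000.
Since (3/5)^1 = 0.6000 and (3/5)^2 = 0.3600, the smallest such K is 2.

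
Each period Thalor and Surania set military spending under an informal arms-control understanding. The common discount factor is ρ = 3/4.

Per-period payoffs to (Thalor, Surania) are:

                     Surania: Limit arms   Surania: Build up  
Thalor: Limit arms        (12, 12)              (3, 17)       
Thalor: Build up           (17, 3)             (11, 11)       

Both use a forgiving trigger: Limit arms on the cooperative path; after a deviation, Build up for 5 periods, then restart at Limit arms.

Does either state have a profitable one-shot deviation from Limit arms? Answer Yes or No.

Yes

A one-shot deviation gives 17 now, then 11 for 5 periods, then back to 12.
Gain from deviating: (17−12) today; loss: (12−11) in each of the next 5 periods.
No-deviation condition: (12−11)(ρ+…+ρ^5) ≥ 17−12, i.e. ρ+…+ρ^5 ≥ 5.
At ρ = 3/4: ρ+…+ρ^5 = 2.2881 < 5.0000.
So cooperation is not sustainable.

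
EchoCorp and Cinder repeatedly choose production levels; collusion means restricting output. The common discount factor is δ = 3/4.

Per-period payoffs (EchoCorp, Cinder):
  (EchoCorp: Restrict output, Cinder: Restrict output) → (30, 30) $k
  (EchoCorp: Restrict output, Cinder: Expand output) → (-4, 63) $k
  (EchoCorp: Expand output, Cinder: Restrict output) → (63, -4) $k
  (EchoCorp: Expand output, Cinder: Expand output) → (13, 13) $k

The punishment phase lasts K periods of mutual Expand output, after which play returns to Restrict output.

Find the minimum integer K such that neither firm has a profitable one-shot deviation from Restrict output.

No profitable deviation requires (30−13)(δ+…+δ^K) ≥ 63−30, i.e. δ+…+δ^K ≥ 33/17 ≈ 1.9412.
With δ = 3/4, the partial sums are K=1: 0.7500, K=2: 1.3125, K=3: 1.7344, K=4: 2.0508.
K = 4 is the first length at which the sum reaches 1.9412.

4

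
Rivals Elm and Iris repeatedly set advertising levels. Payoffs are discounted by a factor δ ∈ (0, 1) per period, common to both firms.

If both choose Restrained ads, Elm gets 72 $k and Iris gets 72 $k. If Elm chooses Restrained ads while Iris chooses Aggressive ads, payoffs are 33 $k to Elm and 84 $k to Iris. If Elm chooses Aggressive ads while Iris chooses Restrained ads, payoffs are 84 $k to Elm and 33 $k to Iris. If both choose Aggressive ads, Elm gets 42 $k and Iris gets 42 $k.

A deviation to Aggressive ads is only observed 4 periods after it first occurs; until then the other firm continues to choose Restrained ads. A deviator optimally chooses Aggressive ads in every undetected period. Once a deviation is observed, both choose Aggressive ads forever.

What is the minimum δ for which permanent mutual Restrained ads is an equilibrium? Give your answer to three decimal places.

The best deviation is to choose Aggressive ads for all 4 undetected periods, earning 84 each, then 42 forever once detected.
Deviation value: 84(1−δ^4)/(1−δ) + 42δ^4/(1−δ); cooperation value: 72/(1−δ).
IC: 72 ≥ 84(1−δ^4) + 42δ^4 = 84 − 42δ^4.
So δ^4 ≥ 12/42 = 2/7, giving δ ≥ (2/7)^(1/4) ≈ 0.731.

0.731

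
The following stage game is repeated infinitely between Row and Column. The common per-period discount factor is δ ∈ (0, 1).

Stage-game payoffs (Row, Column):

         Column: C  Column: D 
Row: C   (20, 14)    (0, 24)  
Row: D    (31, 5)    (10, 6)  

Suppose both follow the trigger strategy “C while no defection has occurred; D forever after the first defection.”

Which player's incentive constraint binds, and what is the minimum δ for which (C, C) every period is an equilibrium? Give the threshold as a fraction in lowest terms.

Column; δ ≥ 5/9

Row's threshold: (31−20)/(31−10) = 11/21.
Column's threshold: (24−14)/(24−6) = 5/9.
11/21 < 5/9, so Column binds and δ* = 5/9.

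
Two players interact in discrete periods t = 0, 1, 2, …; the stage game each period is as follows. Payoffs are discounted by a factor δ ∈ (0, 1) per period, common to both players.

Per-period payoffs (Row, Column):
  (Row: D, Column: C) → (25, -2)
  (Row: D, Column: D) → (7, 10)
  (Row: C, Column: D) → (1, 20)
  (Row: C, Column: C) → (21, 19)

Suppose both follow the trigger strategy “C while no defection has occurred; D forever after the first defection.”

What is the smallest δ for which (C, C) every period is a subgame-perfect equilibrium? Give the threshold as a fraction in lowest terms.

2/9

Row's threshold: (25−21)/(25−7) = 2/9.
Column's threshold: (20−19)/(20−10) = 1/10.
2/9 > 1/10, so Row binds and δ* = 2/9.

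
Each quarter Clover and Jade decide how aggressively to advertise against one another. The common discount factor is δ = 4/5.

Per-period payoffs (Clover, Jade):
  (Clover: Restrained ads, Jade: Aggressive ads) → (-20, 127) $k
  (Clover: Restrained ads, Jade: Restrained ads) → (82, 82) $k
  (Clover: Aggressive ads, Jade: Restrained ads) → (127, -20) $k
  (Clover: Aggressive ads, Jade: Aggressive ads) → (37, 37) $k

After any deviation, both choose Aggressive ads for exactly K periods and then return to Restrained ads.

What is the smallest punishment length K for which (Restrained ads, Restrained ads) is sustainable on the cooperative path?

IC: δ(1−δ^K)/(1−δ) ≥ (127−82)/(82−37) = 1.
With δ = 4/5: need 1 − δ^K ≥ 1·(1−4/5)/(4/5), i.e. δ^K ≤ 0.7500.
Since (4/5)^1 = 0.8000 and (4/5)^2 = 0.6400, the smallest such K is 2.

2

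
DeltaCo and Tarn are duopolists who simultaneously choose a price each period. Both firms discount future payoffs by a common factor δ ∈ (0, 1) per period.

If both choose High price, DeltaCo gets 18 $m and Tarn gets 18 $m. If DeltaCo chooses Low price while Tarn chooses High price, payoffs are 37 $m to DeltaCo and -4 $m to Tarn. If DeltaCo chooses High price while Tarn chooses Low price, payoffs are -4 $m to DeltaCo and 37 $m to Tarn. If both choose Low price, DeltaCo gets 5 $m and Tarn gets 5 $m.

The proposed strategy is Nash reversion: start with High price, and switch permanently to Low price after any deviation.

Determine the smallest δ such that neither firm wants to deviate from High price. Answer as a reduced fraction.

Under grim trigger the critical discount factor is (T−C)/(T−P) with T = 37, C = 18, P = 5.
δ* = (37−18)/(37−5) = 19/32.

19/32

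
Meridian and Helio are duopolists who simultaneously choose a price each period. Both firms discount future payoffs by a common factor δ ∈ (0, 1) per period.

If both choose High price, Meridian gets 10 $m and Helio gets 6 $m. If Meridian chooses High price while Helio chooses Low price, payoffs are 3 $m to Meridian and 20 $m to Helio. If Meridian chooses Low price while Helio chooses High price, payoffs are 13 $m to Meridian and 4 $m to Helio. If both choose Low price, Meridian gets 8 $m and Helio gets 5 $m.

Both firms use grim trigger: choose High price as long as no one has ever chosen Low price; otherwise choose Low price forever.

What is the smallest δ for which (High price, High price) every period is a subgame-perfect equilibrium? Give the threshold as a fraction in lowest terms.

Meridian: cooperation gives 10 each period; deviation gives 13 once then 8 forever.
  10/(1−δ) ≥ 13 + 8δ/(1−δ) ⇒ δ ≥ 3/5.
Helio: cooperation gives 6 each period; deviation gives 20 once then 5 forever.
  δ ≥ 14/15.
Both must hold, so the binding constraint is Helio's: δ ≥ 14/15.

14/15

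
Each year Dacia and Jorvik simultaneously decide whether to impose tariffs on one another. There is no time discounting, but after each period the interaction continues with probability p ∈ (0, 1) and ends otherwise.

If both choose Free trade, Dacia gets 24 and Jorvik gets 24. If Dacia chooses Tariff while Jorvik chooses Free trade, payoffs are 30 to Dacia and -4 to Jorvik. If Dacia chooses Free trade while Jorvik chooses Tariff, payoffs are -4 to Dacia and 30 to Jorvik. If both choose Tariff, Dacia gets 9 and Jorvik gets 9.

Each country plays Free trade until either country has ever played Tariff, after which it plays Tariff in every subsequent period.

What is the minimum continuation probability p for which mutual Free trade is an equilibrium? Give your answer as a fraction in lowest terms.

2/7

With no time discounting, the continuation probability p plays the role of the discount factor.
Grim-trigger IC: 24/(1−p) ≥ 30 + 9p/(1−p) ⇒ p ≥ (30−24)/(30−9) = 2/7.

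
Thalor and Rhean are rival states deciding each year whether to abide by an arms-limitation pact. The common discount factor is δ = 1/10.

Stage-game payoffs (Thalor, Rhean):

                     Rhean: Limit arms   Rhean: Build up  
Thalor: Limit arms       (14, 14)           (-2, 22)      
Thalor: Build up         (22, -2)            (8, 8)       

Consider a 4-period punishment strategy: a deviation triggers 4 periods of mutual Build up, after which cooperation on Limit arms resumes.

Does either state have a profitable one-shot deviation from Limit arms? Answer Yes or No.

Yes

Comparing payoff streams over the 5 periods until play realigns: cooperate → 14(1+δ+…+δ^4); deviate → 22 + 8(δ+…+δ^4).
Cooperation is sustained iff (14−8)(δ+…+δ^4) ≥ 22−14.
δ+…+δ^4 = 1/10·(1−(1/10)^4)/(1−1/10) = 0.1111, and (22−14)/(14−8) = 1.3333.
0.1111 < 1.3333, so cooperation is not sustainable.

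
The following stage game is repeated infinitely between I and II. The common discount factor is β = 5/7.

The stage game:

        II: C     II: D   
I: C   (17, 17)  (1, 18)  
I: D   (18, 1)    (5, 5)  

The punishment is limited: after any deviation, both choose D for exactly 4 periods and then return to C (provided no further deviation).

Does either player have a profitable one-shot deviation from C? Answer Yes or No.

A one-shot deviation gives 18 now, then 5 for 4 periods, then back to 17.
Gain from deviating: (18−17) today; loss: (17−5) in each of the next 4 periods.
No-deviation condition: (17−5)(β+…+β^4) ≥ 18−17, i.e. β+…+β^4 ≥ 1/12.
At β = 5/7: β+…+β^4 = 1.8492 ≥ 0.0833.
So cooperation is sustainable.

No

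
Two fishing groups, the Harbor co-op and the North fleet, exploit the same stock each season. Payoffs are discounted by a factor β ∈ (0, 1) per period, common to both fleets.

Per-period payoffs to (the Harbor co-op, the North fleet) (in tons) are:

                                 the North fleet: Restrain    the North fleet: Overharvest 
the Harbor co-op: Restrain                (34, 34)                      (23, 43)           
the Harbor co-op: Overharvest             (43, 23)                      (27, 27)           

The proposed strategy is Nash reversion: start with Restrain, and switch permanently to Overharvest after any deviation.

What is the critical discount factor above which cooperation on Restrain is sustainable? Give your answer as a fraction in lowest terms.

Cooperation forever yields 34 each period: 34/(1−β).
Deviating yields 43 once, then 27 forever: 43 + 27β/(1−β).
No profitable deviation requires 34/(1−β) ≥ 43 + 27β/(1−β).
Multiplying by (1−β): 34 ≥ 43(1−β) + 27β = 43 − 16β.
So 16β ≥ 9, i.e. β ≥ 9/16.

9/16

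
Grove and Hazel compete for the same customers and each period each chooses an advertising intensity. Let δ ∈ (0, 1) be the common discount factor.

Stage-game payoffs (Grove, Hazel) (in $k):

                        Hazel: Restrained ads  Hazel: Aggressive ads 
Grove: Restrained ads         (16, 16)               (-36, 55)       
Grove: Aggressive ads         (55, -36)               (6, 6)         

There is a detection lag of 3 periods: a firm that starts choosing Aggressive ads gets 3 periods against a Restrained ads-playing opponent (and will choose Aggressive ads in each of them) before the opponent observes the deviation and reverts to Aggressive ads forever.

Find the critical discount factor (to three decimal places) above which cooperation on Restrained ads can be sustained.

0.927

A deviator earns 55 for 3 periods, then 6 forever; cooperating earns 16 forever. Multiplying the IC by (1−δ):
16 ≥ 55(1−δ^3) + 6δ^3, so 49·δ^3 ≥ 39 and δ^3 ≥ 39/49.
δ ≥ (39/49)^(1/3) ≈ 0.927.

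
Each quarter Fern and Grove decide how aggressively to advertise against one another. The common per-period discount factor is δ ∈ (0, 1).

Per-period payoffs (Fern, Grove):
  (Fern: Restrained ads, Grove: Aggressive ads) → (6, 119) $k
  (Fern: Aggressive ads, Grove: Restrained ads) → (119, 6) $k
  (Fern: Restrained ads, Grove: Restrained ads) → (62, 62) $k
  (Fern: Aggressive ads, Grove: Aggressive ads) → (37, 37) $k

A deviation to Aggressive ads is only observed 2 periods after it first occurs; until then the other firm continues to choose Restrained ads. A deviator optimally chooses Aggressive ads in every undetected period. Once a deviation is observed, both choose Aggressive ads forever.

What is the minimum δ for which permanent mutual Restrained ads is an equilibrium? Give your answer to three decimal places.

0.834

The best deviation is to choose Aggressive ads for all 2 undetected periods, earning 119 each, then 37 forever once detected.
Deviation value: 119(1−δ^2)/(1−δ) + 37δ^2/(1−δ); cooperation value: 62/(1−δ).
IC: 62 ≥ 119(1−δ^2) + 37δ^2 = 119 − 82δ^2.
So δ^2 ≥ 57/82, giving δ ≥ (57/82)^(1/2) ≈ 0.834.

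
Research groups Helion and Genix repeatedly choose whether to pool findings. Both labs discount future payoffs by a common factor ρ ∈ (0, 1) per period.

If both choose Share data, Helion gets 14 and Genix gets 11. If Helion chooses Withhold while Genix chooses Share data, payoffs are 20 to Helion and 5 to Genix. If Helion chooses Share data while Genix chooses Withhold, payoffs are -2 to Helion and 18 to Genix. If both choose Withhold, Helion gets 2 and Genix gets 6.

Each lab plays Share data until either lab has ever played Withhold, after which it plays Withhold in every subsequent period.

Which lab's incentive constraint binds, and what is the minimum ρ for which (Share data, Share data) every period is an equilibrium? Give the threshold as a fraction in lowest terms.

Genix; ρ ≥ 7/12

Helion's threshold: (20−14)/(20−2) = 1/3.
Genix's threshold: (18−11)/(18−6) = 7/12.
1/3 < 7/12, so Genix binds and ρ* = 7/12.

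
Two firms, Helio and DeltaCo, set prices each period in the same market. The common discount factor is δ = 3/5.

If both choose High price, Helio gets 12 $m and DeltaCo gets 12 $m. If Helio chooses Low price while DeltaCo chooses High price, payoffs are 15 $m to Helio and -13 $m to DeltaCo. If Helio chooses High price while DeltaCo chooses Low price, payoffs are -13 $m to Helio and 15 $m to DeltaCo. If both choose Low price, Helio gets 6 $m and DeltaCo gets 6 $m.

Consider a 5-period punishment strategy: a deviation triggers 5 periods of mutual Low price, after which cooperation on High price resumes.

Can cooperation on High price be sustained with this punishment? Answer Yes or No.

IC: δ+…+δ^5 ≥ (15−12)/(12−6) = 1/2.
At δ = 3/5: partial sum = 1.3834 ≥ 0.5000. Cooperation sustainable.

Yes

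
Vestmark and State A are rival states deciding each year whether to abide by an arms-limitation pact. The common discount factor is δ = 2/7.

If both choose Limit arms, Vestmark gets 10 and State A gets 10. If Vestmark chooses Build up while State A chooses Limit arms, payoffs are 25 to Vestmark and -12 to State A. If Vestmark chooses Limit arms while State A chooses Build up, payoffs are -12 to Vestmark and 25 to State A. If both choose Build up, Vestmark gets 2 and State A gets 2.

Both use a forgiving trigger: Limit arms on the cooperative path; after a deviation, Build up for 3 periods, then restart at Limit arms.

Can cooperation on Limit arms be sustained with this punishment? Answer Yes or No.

No

Comparing payoff streams over the 4 periods until play realigns: cooperate → 10(1+δ+…+δ^3); deviate → 25 + 2(δ+…+δ^3).
Cooperation is sustained iff (10−2)(δ+…+δ^3) ≥ 25−10.
δ+…+δ^3 = 2/7·(1−(2/7)^3)/(1−2/7) = 0.3907, and (25−10)/(10−2) = 1.8750.
0.3907 < 1.8750, so cooperation is not sustainable.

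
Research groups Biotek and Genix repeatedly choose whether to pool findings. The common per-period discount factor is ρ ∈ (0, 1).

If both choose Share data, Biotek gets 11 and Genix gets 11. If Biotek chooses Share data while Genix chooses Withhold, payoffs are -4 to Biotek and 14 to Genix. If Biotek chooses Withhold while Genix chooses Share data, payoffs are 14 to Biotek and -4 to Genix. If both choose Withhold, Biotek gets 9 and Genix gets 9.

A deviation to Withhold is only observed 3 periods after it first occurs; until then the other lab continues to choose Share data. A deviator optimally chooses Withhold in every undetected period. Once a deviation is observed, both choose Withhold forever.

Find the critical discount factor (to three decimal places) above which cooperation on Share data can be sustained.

A deviator earns 14 for 3 periods, then 9 forever; cooperating earns 11 forever. Multiplying the IC by (1−ρ):
11 ≥ 14(1−ρ^3) + 9ρ^3, so 5·ρ^3 ≥ 3 and ρ^3 ≥ 3/5.
ρ ≥ (3/5)^(1/3) ≈ 0.843.

0.843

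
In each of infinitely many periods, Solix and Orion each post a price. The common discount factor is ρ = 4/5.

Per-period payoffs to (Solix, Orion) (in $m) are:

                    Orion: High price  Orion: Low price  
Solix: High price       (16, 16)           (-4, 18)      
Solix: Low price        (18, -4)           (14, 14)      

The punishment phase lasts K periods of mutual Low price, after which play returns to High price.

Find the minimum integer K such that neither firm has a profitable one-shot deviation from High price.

2

IC: ρ(1−ρ^K)/(1−ρ) ≥ (18−16)/(16−14) = 1.
With ρ = 4/5: need 1 − ρ^K ≥ 1·(1−4/5)/(4/5), i.e. ρ^K ≤ 0.7500.
Since (4/5)^1 = 0.8000 and (4/5)^2 = 0.6400, the smallest such K is 2.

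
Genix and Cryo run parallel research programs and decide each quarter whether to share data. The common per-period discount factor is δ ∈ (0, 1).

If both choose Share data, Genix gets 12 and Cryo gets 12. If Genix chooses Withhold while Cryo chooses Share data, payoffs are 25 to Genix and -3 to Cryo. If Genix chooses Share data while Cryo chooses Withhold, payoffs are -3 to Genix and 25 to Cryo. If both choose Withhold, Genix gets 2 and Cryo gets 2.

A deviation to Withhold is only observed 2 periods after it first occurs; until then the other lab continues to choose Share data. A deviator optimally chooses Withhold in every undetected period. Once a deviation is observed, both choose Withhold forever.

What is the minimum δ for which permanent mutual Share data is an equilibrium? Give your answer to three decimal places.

The best deviation is to choose Withhold for all 2 undetected periods, earning 25 each, then 2 forever once detected.
Deviation value: 25(1−δ^2)/(1−δ) + 2δ^2/(1−δ); cooperation value: 12/(1−δ).
IC: 12 ≥ 25(1−δ^2) + 2δ^2 = 25 − 23δ^2.
So δ^2 ≥ 13/23, giving δ ≥ (13/23)^(1/2) ≈ 0.752.

0.752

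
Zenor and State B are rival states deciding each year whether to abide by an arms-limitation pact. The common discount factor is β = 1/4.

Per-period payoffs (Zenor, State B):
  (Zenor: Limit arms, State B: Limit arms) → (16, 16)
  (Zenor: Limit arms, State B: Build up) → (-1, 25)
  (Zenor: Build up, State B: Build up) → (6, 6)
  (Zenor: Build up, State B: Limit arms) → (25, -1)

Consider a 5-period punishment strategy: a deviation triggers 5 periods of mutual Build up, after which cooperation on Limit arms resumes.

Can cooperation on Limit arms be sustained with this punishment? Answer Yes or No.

No

A one-shot deviation gives 25 now, then 6 for 5 periods, then back to 16.
Gain from deviating: (25−16) today; loss: (16−6) in each of the next 5 periods.
No-deviation condition: (16−6)(β+…+β^5) ≥ 25−16, i.e. β+…+β^5 ≥ 9/10.
At β = 1/4: β+…+β^5 = 0.3330 < 0.9000.
So cooperation is not sustainable.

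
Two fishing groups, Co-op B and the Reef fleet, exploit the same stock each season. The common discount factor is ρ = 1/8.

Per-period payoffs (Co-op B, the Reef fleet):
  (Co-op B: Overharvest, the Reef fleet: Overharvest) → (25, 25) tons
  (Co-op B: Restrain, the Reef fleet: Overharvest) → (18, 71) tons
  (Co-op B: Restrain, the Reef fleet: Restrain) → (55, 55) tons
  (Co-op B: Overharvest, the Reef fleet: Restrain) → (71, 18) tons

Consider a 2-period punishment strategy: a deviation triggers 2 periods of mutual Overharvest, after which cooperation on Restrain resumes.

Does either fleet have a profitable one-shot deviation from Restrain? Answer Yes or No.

Comparing payoff streams over the 3 periods until play realigns: cooperate → 55(1+ρ+…+ρ^2); deviate → 71 + 25(ρ+…+ρ^2).
Cooperation is sustained iff (55−25)(ρ+…+ρ^2) ≥ 71−55.
ρ+…+ρ^2 = 1/8·(1−(1/8)^2)/(1−1/8) = 0.1406, and (71−55)/(55−25) = 0.5333.
0.1406 < 0.5333, so cooperation is not sustainable.

Yes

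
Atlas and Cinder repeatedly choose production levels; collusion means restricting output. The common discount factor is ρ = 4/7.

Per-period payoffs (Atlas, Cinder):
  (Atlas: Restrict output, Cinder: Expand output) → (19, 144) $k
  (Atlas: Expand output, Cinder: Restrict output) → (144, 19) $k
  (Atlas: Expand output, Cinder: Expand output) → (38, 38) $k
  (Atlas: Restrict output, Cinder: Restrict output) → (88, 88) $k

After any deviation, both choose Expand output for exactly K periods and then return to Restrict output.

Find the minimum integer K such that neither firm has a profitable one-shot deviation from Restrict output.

IC: ρ(1−ρ^K)/(1−ρ) ≥ (144−88)/(88−38) = 28/25.
With ρ = 4/7: need 1 − ρ^K ≥ 28/25·(1−4/7)/(4/7), i.e. ρ^K ≤ 0.1600.
Since (4/7)^3 = 0.1866 and (4/7)^4 = 0.1066, the smallest such K is 4.

4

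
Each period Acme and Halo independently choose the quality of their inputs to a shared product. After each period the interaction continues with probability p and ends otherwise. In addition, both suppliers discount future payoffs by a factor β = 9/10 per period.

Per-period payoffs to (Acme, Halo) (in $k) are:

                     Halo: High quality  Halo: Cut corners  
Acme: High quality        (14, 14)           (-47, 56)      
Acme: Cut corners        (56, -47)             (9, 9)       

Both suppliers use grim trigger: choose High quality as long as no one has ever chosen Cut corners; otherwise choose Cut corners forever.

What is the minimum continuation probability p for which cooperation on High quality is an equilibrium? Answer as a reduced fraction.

Expected continuation weight on next period's payoff is β·p = 9/10·p, which plays the role of the discount factor.
Cooperation requires 9/10·p ≥ (56−14)/(56−9) = 42/47, hence p ≥ 140/141.

140/141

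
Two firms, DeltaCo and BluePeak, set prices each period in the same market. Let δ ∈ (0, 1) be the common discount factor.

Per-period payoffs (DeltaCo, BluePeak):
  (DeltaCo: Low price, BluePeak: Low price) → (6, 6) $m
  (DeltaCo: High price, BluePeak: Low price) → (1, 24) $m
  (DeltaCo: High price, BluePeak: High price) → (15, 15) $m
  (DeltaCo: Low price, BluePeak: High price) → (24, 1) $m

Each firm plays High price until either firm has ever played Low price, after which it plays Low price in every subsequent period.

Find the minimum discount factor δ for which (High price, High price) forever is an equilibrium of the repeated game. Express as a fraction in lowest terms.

1/2

Cooperation forever yields 15 each period: 15/(1−δ).
Deviating yields 24 once, then 6 forever: 24 + 6δ/(1−δ).
No profitable deviation requires 15/(1−δ) ≥ 24 + 6δ/(1−δ).
Multiplying by (1−δ): 15 ≥ 24(1−δ) + 6δ = 24 − 18δ.
So 18δ ≥ 9, i.e. δ ≥ 9/18 = 1/2.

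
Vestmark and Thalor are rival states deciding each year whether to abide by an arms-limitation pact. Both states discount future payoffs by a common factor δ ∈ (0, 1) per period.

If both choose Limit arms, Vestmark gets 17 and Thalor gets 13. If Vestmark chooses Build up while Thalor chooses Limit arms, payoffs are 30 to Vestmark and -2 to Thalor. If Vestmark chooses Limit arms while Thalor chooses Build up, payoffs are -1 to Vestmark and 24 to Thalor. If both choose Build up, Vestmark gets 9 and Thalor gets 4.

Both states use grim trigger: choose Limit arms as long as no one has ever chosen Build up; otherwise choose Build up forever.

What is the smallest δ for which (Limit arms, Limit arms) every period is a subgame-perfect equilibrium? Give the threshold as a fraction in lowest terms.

Vestmark's threshold: (30−17)/(30−9) = 13/21.
Thalor's threshold: (24−13)/(24−4) = 11/20.
13/21 > 11/20, so Vestmark binds and δ* = 13/21.

13/21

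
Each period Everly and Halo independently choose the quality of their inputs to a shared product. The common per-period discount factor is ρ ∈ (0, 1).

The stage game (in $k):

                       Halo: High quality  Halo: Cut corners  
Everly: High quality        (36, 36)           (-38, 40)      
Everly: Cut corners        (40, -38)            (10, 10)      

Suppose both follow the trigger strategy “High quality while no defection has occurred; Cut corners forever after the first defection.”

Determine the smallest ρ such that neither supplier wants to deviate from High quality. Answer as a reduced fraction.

2/15

Cooperation forever yields 36 each period: 36/(1−ρ).
Deviating yields 40 once, then 10 forever: 40 + 10ρ/(1−ρ).
No profitable deviation requires 36/(1−ρ) ≥ 40 + 10ρ/(1−ρ).
Multiplying by (1−ρ): 36 ≥ 40(1−ρ) + 10ρ = 40 − 30ρ.
So 30ρ ≥ 4, i.e. ρ ≥ 4/30 = 2/15.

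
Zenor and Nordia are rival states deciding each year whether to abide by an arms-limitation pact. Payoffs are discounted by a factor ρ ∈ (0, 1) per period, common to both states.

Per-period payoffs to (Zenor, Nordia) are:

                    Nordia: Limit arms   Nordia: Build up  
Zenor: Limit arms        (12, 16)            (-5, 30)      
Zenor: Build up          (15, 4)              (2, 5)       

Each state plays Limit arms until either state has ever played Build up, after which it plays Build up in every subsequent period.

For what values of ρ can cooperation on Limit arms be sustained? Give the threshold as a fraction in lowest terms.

14/25

Zenor's threshold: (15−12)/(15−2) = 3/13.
Nordia's threshold: (30−16)/(30−5) = 14/25.
3/13 < 14/25, so Nordia binds and ρ* = 14/25.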